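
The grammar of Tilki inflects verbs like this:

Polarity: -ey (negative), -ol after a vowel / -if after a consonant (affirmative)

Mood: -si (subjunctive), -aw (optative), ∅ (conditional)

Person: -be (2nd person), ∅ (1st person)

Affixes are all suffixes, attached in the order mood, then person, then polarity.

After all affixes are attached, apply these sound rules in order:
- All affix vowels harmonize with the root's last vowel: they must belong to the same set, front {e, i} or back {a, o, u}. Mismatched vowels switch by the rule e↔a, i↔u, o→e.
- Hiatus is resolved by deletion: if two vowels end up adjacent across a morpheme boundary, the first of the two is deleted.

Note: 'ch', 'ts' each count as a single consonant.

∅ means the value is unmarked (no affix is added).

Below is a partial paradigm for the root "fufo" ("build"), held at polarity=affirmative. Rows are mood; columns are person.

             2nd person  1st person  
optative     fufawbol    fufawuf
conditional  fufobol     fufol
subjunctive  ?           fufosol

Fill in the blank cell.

fufosubol

Attach mood subjunctive -si → fufosi.
Attach person 2nd person -be → fufosibe.
Attach polarity affirmative -ol (after vowel 'e') → fufosibeol.
Apply vowel harmony: fufosibeol → fufosubaol.
Apply vowel deletion: fufosubaol → fufosubol.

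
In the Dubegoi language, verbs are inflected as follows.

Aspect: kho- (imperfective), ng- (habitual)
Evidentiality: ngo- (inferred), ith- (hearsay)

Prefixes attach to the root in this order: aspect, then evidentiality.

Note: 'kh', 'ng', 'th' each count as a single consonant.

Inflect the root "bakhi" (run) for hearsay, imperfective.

ithkhobakhi

Attach aspect imperfective kho- → khobakhi.
Attach evidentiality hearsay ith- → ithkhobakhi.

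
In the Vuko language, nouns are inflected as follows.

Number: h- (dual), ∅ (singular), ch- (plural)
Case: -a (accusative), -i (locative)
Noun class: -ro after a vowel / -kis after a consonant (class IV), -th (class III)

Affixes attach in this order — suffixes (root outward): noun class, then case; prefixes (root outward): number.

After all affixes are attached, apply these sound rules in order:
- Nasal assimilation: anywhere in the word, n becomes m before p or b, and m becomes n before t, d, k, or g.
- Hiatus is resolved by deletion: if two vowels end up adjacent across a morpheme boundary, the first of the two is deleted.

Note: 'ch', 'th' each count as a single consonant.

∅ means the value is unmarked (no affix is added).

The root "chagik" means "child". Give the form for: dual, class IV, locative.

Attach number dual h- → hchagik.
Attach noun class class IV -kis (after consonant 'k') → hchagikkis.
Attach case locative -i → hchagikkisi.
Nasal assimilation: no change.
Vowel deletion: no change.

hchagikkisi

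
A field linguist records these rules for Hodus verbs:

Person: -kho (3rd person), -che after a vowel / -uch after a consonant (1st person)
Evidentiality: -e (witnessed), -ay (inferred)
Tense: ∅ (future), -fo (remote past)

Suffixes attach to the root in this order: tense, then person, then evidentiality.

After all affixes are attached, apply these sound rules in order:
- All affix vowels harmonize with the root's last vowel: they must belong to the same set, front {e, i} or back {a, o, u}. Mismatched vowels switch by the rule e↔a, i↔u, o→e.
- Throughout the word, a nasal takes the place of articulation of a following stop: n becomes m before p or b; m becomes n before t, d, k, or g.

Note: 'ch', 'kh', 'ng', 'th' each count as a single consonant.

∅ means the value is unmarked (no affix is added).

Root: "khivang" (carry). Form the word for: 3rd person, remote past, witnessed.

Attach tense remote past -fo → khivangfo.
Attach person 3rd person -kho → khivangfokho.
Attach evidentiality witnessed -e → khivangfokhoe.
Apply vowel harmony: khivangfokhoe → khivangfokhoa.
Nasal assimilation: no change.

khivangfokhoa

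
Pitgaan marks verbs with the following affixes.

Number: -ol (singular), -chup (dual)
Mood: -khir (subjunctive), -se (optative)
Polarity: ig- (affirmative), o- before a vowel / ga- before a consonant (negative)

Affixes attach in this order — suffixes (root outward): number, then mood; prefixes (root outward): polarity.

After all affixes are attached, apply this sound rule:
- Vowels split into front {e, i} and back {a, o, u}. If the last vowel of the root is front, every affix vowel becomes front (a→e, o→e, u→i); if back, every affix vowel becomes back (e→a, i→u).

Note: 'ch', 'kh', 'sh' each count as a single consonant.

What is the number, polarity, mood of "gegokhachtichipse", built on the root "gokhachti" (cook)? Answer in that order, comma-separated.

dual, negative, optative

Segment: ga-gokhachti-chup-se.
number: -chup → dual.
polarity: o/ga- → negative.
mood: -se → optative.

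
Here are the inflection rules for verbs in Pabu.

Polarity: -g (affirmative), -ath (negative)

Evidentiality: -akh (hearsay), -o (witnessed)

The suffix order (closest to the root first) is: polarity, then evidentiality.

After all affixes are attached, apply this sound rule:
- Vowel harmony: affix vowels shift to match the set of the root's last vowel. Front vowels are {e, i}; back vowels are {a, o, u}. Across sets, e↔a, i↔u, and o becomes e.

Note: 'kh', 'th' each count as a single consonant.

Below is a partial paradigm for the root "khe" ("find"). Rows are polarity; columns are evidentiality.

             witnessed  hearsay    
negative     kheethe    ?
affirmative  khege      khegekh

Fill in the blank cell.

Attach polarity negative -ath → kheath.
Attach evidentiality hearsay -akh → kheathakh.
Apply vowel harmony: kheathakh → kheethekh.

kheethekh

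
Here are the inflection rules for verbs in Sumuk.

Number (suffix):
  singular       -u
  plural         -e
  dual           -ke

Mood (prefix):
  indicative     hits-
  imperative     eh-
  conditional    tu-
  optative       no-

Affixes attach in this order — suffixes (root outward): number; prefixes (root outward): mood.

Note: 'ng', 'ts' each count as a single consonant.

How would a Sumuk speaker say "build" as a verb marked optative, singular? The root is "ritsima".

noritsimau

Attach number singular -u → ritsimau.
Attach mood optative no- → noritsimau.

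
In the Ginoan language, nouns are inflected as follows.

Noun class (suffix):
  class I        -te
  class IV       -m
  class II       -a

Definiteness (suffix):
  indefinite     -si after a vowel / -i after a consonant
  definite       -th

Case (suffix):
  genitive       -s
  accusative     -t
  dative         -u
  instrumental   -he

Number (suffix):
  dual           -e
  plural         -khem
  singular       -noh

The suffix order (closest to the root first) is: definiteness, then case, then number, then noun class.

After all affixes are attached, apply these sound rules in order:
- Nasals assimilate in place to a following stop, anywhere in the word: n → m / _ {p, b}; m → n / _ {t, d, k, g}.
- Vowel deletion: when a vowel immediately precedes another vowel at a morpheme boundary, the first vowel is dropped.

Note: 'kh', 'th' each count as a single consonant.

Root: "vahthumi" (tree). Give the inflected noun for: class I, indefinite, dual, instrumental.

vahthumisihete

Attach definiteness indefinite -si (after vowel 'i') → vahthumisi.
Attach case instrumental -he → vahthumisihe.
Attach number dual -e → vahthumisihee.
Attach noun class class I -te → vahthumisiheete.
Nasal assimilation: no change.
Apply vowel deletion: vahthumisiheete → vahthumisihete.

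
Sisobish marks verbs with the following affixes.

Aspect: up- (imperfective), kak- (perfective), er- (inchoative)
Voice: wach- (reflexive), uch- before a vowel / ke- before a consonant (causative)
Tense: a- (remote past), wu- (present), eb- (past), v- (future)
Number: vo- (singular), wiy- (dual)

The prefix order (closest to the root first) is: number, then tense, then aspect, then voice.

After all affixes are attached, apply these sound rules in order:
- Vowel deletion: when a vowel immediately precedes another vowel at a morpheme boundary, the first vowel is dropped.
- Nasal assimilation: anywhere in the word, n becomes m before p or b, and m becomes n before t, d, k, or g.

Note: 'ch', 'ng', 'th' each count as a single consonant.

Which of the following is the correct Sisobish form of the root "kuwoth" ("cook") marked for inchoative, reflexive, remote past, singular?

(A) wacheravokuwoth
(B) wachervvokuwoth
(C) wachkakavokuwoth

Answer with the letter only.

Attach number singular vo- → vokuwoth.
Attach tense remote past a- → avokuwoth.
Attach aspect inchoative er- → eravokuwoth.
Attach voice reflexive wach- → wacheravokuwoth.
Vowel deletion: no change.
Nasal assimilation: no change.
So the correct form is wacheravokuwoth, option (A).
(B) wachervvokuwoth is wrong: it uses future instead of remote past for tense.
(C) wachkakavokuwoth is wrong: it uses perfective instead of inchoative for aspect.

A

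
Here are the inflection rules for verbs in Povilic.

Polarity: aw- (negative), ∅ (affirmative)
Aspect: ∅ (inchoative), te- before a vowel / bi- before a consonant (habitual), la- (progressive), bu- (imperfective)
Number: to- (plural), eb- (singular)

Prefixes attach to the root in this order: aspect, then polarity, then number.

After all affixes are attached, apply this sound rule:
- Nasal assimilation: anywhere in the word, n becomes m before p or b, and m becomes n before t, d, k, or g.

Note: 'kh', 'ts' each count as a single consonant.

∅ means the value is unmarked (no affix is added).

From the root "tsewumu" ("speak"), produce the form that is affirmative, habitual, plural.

tobitsewumu

Attach aspect habitual bi- (before consonant 'ts') → bitsewumu.
polarity = affirmative: zero marking, form stays bitsewumu.
Attach number plural to- → tobitsewumu.
Nasal assimilation: no change.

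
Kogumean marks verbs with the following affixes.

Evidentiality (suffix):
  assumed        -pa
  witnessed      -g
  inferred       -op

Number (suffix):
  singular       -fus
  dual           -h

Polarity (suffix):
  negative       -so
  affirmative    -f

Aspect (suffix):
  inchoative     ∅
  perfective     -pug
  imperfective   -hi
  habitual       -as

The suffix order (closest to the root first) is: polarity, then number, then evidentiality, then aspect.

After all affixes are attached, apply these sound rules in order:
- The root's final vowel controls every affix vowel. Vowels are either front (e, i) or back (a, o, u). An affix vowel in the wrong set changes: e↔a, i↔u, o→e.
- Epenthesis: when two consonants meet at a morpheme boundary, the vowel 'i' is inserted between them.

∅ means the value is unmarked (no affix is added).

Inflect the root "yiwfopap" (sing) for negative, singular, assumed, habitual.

yiwfopapisofusipaas

Attach polarity negative -so → yiwfopapso.
Attach number singular -fus → yiwfopapsofus.
Attach evidentiality assumed -pa → yiwfopapsofuspa.
Attach aspect habitual -as → yiwfopapsofuspaas.
Vowel harmony: no change.
Apply epenthesis: yiwfopapsofuspaas → yiwfopapisofusipaas.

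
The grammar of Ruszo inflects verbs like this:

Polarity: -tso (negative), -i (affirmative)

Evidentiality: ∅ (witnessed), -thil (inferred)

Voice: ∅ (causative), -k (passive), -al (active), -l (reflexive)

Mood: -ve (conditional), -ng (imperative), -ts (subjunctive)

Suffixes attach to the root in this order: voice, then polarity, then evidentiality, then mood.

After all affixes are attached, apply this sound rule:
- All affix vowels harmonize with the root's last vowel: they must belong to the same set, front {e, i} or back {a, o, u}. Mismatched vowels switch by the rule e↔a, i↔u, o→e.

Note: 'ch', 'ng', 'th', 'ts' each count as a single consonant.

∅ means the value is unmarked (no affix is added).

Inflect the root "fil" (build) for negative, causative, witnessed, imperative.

filtseng

voice = causative: zero marking, form stays fil.
Attach polarity negative -tso → filtso.
evidentiality = witnessed: zero marking, form stays filtso.
Attach mood imperative -ng → filtsong.
Apply vowel harmony: filtsong → filtseng.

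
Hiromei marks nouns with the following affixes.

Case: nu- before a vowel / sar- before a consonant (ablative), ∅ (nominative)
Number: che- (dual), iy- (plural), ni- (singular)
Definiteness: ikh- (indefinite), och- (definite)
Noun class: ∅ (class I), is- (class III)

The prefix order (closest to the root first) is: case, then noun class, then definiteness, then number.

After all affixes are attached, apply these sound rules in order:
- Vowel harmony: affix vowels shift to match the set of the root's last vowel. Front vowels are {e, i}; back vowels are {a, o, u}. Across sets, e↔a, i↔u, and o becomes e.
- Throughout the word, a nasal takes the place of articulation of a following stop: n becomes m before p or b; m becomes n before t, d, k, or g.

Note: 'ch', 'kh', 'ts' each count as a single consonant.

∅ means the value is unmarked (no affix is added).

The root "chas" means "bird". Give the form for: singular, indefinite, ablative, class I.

Attach case ablative sar- (before consonant 'ch') → sarchas.
noun class = class I: zero marking, form stays sarchas.
Attach definiteness indefinite ikh- → ikhsarchas.
Attach number singular ni- → niikhsarchas.
Apply vowel harmony: niikhsarchas → nuukhsarchas.
Nasal assimilation: no change.

nuukhsarchas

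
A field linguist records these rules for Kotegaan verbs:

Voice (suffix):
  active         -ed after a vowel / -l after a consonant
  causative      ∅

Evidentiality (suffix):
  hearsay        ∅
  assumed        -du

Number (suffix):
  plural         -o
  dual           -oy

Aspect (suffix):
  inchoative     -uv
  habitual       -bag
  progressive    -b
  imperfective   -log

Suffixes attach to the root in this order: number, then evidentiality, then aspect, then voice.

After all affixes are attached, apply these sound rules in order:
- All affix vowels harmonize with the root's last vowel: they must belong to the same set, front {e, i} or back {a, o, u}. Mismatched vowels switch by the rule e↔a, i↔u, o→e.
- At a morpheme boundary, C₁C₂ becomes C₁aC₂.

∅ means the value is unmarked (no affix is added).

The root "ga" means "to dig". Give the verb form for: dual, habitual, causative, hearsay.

Attach number dual -oy → gaoy.
evidentiality = hearsay: zero marking, form stays gaoy.
Attach aspect habitual -bag → gaoybag.
voice = causative: zero marking, form stays gaoybag.
Vowel harmony: no change.
Apply epenthesis: gaoybag → gaoyabag.

gaoyabag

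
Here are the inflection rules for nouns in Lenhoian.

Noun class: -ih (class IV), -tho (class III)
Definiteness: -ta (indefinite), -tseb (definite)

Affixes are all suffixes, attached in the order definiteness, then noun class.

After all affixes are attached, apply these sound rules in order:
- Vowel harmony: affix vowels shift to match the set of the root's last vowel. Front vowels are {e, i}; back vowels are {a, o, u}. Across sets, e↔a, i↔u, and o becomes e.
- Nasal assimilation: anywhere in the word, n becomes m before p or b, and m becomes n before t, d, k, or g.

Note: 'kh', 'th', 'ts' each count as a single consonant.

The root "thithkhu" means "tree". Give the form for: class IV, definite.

Attach definiteness definite -tseb → thithkhutseb.
Attach noun class class IV -ih → thithkhutsebih.
Apply vowel harmony: thithkhutsebih → thithkhutsabuh.
Nasal assimilation: no change.

thithkhutsabuh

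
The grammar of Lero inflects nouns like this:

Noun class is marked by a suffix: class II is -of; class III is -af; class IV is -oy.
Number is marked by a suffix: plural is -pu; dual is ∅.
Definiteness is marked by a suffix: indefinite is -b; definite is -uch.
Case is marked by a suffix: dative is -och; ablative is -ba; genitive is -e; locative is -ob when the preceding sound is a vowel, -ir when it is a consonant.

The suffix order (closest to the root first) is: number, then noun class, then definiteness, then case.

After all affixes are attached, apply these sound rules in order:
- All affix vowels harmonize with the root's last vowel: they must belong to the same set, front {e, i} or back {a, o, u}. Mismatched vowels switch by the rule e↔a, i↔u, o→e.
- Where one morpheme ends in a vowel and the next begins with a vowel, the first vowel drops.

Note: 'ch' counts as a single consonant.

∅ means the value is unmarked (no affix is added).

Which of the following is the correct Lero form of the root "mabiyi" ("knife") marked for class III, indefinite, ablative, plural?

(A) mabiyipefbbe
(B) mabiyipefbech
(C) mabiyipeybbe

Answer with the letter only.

Attach number plural -pu → mabiyipu.
Attach noun class class III -af → mabiyipuaf.
Attach definiteness indefinite -b → mabiyipuafb.
Attach case ablative -ba → mabiyipuafbba.
Apply vowel harmony: mabiyipuafbba → mabiyipiefbbe.
Apply vowel deletion: mabiyipiefbbe → mabiyipefbbe.
So the correct form is mabiyipefbbe, option (A).
(B) mabiyipefbech is wrong: it uses dative instead of ablative for case.
(C) mabiyipeybbe is wrong: it uses class IV instead of class III for noun class.

A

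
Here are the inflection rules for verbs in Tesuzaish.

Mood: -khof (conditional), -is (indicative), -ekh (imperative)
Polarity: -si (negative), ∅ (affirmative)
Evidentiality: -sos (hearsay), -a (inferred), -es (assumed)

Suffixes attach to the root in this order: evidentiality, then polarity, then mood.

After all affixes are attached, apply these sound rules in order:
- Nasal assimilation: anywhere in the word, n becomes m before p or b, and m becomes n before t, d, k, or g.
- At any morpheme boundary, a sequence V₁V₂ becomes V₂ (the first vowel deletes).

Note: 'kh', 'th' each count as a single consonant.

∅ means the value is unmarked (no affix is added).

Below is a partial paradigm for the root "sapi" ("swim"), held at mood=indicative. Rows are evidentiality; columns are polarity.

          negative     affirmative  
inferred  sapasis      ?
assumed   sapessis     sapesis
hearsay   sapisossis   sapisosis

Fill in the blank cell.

sapis

Attach evidentiality inferred -a → sapia.
polarity = affirmative: zero marking, form stays sapia.
Attach mood indicative -is → sapiais.
Nasal assimilation: no change.
Apply vowel deletion: sapiais → sapis.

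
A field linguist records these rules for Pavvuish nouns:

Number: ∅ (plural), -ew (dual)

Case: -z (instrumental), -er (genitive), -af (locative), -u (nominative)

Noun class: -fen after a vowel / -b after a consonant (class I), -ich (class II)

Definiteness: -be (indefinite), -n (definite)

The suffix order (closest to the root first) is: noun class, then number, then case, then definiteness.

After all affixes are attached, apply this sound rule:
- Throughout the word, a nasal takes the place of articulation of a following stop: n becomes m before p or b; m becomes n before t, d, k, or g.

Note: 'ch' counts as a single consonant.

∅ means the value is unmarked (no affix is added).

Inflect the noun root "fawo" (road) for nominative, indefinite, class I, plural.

Attach noun class class I -fen (after vowel 'o') → fawofen.
number = plural: zero marking, form stays fawofen.
Attach case nominative -u → fawofenu.
Attach definiteness indefinite -be → fawofenube.
Nasal assimilation: no change.

fawofenube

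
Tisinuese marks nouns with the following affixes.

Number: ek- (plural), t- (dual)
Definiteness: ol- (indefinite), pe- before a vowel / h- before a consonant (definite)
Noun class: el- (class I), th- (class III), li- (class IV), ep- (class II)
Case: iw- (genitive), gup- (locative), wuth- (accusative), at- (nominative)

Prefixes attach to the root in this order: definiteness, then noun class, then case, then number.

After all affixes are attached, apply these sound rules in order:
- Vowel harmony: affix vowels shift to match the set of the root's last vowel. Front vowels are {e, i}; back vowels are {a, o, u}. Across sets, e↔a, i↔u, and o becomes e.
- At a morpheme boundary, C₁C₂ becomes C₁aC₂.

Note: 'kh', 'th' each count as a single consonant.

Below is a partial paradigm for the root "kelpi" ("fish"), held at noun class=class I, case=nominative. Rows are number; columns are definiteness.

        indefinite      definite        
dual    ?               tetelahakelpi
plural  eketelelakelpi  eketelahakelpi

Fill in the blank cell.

Attach definiteness indefinite ol- → olkelpi.
Attach noun class class I el- → elolkelpi.
Attach case nominative at- → atelolkelpi.
Attach number dual t- → tatelolkelpi.
Apply vowel harmony: tatelolkelpi → tetelelkelpi.
Apply epenthesis: tetelelkelpi → tetelelakelpi.

tetelelakelpi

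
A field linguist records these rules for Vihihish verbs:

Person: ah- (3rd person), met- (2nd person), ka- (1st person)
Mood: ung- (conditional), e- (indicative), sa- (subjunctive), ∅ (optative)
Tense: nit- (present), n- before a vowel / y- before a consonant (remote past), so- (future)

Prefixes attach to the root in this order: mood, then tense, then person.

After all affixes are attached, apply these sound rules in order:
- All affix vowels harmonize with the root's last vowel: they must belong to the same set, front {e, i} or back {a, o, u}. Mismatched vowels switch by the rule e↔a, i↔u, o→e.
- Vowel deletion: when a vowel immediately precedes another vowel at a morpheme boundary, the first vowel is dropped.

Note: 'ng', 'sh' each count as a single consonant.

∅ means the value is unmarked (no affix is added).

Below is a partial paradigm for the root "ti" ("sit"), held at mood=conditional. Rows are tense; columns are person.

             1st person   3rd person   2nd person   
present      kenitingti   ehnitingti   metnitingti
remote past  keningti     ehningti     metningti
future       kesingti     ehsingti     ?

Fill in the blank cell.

Attach mood conditional ung- → ungti.
Attach tense future so- → soungti.
Attach person 2nd person met- → metsoungti.
Apply vowel harmony: metsoungti → metseingti.
Apply vowel deletion: metseingti → metsingti.

metsingti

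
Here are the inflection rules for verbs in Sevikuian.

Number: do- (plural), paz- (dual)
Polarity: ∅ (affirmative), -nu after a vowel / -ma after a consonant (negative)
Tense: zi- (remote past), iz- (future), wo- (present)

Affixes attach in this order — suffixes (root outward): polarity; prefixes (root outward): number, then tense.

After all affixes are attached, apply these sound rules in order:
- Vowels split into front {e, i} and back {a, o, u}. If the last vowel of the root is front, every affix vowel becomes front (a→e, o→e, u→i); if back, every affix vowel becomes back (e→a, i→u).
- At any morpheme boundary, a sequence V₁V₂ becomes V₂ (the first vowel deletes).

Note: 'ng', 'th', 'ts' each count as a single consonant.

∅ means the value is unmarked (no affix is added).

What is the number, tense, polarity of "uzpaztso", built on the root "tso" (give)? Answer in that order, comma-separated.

dual, future, affirmative

Segment: iz-paz-tso.
number: paz- → dual.
tense: iz- → future.
polarity: ∅ → affirmative.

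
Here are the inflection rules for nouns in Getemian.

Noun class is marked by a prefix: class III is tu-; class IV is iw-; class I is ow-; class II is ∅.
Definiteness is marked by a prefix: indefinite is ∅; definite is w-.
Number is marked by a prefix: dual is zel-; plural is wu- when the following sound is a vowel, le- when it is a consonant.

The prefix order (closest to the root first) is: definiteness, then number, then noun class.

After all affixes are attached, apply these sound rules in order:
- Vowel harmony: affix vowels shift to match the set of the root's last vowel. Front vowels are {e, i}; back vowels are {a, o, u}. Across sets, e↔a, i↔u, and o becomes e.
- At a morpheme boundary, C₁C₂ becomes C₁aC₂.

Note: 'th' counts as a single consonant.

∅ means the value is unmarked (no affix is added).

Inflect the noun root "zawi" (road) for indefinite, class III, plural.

definiteness = indefinite: zero marking, form stays zawi.
Attach number plural le- (before consonant 'z') → lezawi.
Attach noun class class III tu- → tulezawi.
Apply vowel harmony: tulezawi → tilezawi.
Epenthesis: no change.

tilezawi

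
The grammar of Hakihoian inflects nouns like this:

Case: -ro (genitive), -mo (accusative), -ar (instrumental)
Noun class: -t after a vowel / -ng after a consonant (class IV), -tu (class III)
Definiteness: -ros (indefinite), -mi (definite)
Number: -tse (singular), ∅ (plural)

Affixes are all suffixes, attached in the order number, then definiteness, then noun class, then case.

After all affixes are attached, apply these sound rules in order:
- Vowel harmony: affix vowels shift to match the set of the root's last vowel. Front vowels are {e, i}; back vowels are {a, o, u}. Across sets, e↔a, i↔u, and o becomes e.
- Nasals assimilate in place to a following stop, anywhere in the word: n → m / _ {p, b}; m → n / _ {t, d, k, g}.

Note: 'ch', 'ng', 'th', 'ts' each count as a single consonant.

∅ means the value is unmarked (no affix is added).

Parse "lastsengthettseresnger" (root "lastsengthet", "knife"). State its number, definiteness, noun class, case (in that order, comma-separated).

Segment: lastsengthet-tse-ros-ng-ar.
number: -tse → singular.
definiteness: -ros → indefinite.
noun class: -t/ng → class IV.
case: -ar → instrumental.

singular, indefinite, class IV, instrumental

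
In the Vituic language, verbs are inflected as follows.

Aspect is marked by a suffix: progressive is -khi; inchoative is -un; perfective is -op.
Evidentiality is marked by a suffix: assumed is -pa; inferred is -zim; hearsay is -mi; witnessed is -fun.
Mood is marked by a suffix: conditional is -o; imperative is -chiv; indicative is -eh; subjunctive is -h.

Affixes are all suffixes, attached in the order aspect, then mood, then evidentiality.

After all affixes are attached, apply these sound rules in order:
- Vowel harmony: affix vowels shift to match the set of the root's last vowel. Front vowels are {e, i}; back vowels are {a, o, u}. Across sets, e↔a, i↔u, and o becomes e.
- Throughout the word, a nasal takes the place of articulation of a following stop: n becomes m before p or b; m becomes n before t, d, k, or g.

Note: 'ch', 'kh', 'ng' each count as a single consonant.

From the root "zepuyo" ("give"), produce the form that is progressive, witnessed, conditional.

zepuyokhuofun

Attach aspect progressive -khi → zepuyokhi.
Attach mood conditional -o → zepuyokhio.
Attach evidentiality witnessed -fun → zepuyokhiofun.
Apply vowel harmony: zepuyokhiofun → zepuyokhuofun.
Nasal assimilation: no change.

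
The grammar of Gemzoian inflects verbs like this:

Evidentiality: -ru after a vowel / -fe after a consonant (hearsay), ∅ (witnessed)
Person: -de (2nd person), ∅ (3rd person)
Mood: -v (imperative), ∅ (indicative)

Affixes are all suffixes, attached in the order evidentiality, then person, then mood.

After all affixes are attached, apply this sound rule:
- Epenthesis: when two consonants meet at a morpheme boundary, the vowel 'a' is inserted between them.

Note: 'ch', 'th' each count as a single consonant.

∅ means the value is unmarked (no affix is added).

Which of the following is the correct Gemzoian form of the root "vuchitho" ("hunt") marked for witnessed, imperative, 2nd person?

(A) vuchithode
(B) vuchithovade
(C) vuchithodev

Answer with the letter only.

C

evidentiality = witnessed: zero marking, form stays vuchitho.
Attach person 2nd person -de → vuchithode.
Attach mood imperative -v → vuchithodev.
Epenthesis: no change.
So the correct form is vuchithodev, option (C).
(A) vuchithode is wrong: it uses indicative instead of imperative for mood.
(B) vuchithovade is wrong: it has the affixes in the wrong order.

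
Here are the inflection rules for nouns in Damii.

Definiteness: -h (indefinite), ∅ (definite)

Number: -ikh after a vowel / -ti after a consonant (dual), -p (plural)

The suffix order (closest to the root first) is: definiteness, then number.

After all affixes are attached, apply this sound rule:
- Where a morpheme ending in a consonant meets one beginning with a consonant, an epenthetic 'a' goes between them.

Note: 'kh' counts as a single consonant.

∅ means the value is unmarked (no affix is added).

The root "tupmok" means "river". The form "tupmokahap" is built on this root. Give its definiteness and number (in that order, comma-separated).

Segment: tupmok-h-p.
definiteness: -h → indefinite.
number: -p → plural.

indefinite, plural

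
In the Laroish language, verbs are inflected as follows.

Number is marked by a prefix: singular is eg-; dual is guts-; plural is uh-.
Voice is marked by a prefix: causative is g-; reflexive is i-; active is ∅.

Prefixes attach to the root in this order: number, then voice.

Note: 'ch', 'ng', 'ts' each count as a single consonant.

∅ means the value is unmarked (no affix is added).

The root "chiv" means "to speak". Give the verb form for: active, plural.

uhchiv

Attach number plural uh- → uhchiv.
voice = active: zero marking, form stays uhchiv.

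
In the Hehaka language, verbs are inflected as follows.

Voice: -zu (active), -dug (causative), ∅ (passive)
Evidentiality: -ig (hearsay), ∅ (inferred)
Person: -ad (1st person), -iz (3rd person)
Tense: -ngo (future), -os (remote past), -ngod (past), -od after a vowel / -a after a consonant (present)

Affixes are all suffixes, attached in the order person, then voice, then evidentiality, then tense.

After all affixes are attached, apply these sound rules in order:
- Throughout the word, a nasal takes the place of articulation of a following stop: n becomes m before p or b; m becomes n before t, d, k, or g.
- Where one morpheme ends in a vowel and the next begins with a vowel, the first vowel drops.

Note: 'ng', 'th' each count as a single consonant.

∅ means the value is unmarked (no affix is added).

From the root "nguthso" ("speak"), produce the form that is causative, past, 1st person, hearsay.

nguthsaddugigngod

Attach person 1st person -ad → nguthsoad.
Attach voice causative -dug → nguthsoaddug.
Attach evidentiality hearsay -ig → nguthsoaddugig.
Attach tense past -ngod → nguthsoaddugigngod.
Nasal assimilation: no change.
Apply vowel deletion: nguthsoaddugigngod → nguthsaddugigngod.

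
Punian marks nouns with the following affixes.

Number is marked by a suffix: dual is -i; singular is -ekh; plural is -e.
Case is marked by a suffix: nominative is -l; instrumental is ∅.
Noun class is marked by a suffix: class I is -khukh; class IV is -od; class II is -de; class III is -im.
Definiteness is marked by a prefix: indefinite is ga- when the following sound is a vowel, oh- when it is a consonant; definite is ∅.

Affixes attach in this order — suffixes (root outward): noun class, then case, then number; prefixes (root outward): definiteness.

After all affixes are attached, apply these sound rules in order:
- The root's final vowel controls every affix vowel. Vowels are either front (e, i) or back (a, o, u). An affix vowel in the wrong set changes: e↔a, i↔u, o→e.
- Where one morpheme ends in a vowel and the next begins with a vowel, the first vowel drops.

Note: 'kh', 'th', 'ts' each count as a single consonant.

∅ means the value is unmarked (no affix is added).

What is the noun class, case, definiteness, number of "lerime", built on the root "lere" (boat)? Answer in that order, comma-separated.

class III, instrumental, definite, plural

Segment: lere-im-e.
noun class: -im → class III.
case: ∅ → instrumental.
definiteness: ∅ → definite.
number: -e → plural.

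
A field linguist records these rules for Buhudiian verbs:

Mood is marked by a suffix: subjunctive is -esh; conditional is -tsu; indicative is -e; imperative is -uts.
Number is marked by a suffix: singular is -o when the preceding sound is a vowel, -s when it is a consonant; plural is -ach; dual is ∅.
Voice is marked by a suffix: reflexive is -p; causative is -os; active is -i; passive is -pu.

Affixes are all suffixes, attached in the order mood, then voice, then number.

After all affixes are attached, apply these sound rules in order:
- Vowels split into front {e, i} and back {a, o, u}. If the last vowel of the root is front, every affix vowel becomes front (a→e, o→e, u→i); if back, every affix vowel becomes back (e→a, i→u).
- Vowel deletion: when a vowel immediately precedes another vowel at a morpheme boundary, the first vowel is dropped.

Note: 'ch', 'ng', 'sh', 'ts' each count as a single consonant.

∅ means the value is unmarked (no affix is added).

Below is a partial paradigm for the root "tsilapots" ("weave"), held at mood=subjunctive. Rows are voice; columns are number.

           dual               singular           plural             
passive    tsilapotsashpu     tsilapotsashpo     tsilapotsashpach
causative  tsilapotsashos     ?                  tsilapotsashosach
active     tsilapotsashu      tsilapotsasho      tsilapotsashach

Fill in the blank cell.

Attach mood subjunctive -esh → tsilapotsesh.
Attach voice causative -os → tsilapotseshos.
Attach number singular -s (after consonant 's') → tsilapotseshoss.
Apply vowel harmony: tsilapotseshoss → tsilapotsashoss.
Vowel deletion: no change.

tsilapotsashoss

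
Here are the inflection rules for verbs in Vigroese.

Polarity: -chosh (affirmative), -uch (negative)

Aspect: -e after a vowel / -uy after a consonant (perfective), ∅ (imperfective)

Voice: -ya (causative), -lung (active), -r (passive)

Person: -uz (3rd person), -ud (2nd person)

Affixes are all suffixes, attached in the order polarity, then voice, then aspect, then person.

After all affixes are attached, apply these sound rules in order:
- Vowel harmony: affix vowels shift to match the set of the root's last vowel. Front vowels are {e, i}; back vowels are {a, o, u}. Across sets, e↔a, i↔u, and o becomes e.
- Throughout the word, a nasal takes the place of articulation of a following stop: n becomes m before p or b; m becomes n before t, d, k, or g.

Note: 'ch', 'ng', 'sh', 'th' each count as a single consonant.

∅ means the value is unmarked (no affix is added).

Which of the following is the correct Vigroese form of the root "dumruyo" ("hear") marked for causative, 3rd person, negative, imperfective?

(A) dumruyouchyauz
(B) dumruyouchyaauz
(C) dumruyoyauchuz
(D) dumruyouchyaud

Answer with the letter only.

A

Attach polarity negative -uch → dumruyouch.
Attach voice causative -ya → dumruyouchya.
aspect = imperfective: zero marking, form stays dumruyouchya.
Attach person 3rd person -uz → dumruyouchyauz.
Vowel harmony: no change.
Nasal assimilation: no change.
So the correct form is dumruyouchyauz, option (A).
(D) dumruyouchyaud is wrong: it uses 2nd person instead of 3rd person for person.
(B) dumruyouchyaauz is wrong: it uses perfective instead of imperfective for aspect.
(C) dumruyoyauchuz is wrong: it has the affixes in the wrong order.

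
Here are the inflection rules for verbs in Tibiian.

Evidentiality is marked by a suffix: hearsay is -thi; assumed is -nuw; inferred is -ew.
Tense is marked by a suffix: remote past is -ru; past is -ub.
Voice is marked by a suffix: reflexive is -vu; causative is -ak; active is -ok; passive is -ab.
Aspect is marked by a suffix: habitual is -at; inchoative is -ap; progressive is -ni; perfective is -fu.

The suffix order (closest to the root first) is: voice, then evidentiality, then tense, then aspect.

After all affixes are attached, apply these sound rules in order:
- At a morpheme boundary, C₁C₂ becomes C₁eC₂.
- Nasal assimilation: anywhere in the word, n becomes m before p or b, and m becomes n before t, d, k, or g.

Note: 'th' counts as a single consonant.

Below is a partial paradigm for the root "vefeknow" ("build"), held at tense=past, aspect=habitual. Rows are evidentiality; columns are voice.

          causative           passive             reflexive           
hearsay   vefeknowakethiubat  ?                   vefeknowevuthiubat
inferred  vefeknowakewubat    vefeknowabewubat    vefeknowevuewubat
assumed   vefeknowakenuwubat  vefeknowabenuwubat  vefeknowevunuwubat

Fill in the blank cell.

Attach voice passive -ab → vefeknowab.
Attach evidentiality hearsay -thi → vefeknowabthi.
Attach tense past -ub → vefeknowabthiub.
Attach aspect habitual -at → vefeknowabthiubat.
Apply epenthesis: vefeknowabthiubat → vefeknowabethiubat.
Nasal assimilation: no change.

vefeknowabethiubat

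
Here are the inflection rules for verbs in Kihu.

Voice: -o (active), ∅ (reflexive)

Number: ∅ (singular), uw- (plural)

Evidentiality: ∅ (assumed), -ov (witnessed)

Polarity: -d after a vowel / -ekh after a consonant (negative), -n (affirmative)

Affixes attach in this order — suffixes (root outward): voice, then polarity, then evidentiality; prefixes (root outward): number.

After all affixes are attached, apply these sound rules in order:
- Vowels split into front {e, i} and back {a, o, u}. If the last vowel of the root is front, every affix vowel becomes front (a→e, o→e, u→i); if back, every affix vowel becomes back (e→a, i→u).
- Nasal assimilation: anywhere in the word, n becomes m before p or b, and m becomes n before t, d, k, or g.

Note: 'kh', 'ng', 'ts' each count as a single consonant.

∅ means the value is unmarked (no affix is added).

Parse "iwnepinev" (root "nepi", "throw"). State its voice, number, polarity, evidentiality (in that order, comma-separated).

reflexive, plural, affirmative, witnessed

Segment: uw-nepi-n-ov.
voice: ∅ → reflexive.
number: uw- → plural.
polarity: -n → affirmative.
evidentiality: -ov → witnessed.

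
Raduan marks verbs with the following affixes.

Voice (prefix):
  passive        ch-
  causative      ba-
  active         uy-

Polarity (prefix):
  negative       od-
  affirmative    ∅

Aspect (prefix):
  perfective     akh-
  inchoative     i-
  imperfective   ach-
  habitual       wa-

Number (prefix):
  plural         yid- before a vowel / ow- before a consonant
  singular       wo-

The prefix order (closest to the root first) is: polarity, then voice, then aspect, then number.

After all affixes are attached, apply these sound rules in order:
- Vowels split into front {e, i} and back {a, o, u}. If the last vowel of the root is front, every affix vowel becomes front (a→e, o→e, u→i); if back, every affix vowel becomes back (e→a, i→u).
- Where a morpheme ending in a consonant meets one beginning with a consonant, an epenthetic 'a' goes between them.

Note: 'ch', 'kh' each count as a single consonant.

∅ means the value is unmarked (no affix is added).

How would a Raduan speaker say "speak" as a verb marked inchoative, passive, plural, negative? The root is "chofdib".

yidichedachofdib

Attach polarity negative od- → odchofdib.
Attach voice passive ch- → chodchofdib.
Attach aspect inchoative i- → ichodchofdib.
Attach number plural yid- (before vowel 'i') → yidichodchofdib.
Apply vowel harmony: yidichodchofdib → yidichedchofdib.
Apply epenthesis: yidichedchofdib → yidichedachofdib.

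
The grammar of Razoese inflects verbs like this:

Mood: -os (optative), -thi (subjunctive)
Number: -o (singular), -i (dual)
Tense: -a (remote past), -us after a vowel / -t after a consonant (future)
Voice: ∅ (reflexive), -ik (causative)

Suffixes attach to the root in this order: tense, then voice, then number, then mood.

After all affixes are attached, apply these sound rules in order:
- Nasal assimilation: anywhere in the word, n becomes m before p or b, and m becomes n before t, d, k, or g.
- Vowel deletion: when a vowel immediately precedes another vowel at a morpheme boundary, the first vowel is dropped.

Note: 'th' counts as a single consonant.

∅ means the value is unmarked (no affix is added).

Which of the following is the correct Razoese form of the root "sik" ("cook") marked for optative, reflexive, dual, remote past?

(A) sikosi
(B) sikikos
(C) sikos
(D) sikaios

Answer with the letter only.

C

Attach tense remote past -a → sika.
voice = reflexive: zero marking, form stays sika.
Attach number dual -i → sikai.
Attach mood optative -os → sikaios.
Nasal assimilation: no change.
Apply vowel deletion: sikaios → sikos.
So the correct form is sikos, option (C).
(B) sikikos is wrong: it uses causative instead of reflexive for voice.
(D) sikaios is wrong: it fails to apply the sound rule(s).
(A) sikosi is wrong: it has the affixes in the wrong order.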